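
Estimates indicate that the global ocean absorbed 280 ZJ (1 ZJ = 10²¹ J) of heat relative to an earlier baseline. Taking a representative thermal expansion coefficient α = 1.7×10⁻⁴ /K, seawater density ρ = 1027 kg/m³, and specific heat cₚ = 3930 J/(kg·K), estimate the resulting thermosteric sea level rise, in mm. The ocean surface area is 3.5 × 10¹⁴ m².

about 33.7 mm

Per unit area: Q = 280×10²¹ / (3.5×10¹⁴) = 8×10⁸ J/m²
Δh = αQ/(ρcₚ) = 1.7×10⁻⁴ × 8×10⁸ / (1027 × 3930) ≈ 0.033696 m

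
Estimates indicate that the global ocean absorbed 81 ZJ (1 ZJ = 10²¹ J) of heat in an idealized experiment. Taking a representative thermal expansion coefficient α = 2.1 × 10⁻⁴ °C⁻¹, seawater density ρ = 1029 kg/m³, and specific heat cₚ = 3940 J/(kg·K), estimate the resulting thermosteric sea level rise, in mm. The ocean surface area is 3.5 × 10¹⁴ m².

Per unit area: Q = 81×10²¹ / (3.5×10¹⁴) ≈ 2.314×10⁸ J/m²
Δh = αQ/(ρcₚ) = 2.1×10⁻⁴ × 2.314×10⁸ / (1029 × 3940) ≈ 0.011986 m

Δh = 12.0 mm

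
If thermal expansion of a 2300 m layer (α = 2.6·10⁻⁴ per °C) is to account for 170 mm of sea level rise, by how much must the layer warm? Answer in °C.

ΔT ≈ 0.284 °C

ΔT = Δh/(αH) = 0.17 / (2.6×10⁻⁴ × 2300) ≈ 0.2843 °C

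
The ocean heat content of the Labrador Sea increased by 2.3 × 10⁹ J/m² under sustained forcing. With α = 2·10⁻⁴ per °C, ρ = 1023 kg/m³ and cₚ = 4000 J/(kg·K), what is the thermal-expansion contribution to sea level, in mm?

Δh = αQ/(ρcₚ) = 2×10⁻⁴ × 2.3×10⁹ / (1023 × 4000) ≈ 0.11241 m

about 112 mm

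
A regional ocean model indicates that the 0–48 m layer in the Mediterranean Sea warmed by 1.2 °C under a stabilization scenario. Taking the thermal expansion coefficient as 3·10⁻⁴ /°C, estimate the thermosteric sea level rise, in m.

Δh = αΔT·H = 3×10⁻⁴ × 1.2 × 48 = 0.01728 m

0.017 m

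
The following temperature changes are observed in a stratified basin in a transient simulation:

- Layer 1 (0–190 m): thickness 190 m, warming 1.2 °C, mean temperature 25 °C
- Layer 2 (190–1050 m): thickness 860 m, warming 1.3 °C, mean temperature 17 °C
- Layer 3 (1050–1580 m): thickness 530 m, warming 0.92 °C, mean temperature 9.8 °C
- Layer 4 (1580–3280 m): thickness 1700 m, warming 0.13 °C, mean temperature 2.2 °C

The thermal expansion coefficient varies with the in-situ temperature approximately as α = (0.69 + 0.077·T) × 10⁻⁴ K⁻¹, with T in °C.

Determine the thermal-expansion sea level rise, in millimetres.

373 mm of thermosteric rise

Layer 1: α = (0.69 + 0.077×25)×10⁻⁴ = 2.615×10⁻⁴ K⁻¹
Layer 2: α = (0.69 + 0.077×17)×10⁻⁴ = 1.999×10⁻⁴ K⁻¹
Layer 3: α = (0.69 + 0.077×9.8)×10⁻⁴ = 1.4446×10⁻⁴ K⁻¹
Layer 4: α = (0.69 + 0.077×2.2)×10⁻⁴ = 0.8594×10⁻⁴ K⁻¹
Layer 1: 1.2 × 190 × 2.615×10⁻⁴ = 0.059622 m
190–1050 m: 860 × 1.3 × 1.999×10⁻⁴ = 0.2234882 m
1050–1580 m: 530 × 0.92 × 1.4446×10⁻⁴ = 0.070438696 m
1700 × 0.13 × 0.8594×10⁻⁴ = 0.01899274 m
Δh = 0.059622 + 0.2234882 + 0.070438696 + 0.01899274 = 0.372541636 m ≈ 373 mm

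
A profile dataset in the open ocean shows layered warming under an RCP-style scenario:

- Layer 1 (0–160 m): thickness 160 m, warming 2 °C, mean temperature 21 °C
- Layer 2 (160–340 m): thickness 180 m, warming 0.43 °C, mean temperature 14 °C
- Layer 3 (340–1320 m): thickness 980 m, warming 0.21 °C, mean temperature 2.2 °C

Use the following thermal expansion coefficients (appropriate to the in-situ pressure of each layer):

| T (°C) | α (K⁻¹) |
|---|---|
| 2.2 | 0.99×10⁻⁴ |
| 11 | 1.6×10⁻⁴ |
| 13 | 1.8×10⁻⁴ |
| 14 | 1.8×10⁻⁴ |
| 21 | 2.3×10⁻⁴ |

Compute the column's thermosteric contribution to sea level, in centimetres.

about 10.8 cm

Layer 1 at 21 °C → α = 2.3×10⁻⁴ K⁻¹
Layer 2 at 14 °C → α = 1.8×10⁻⁴ K⁻¹
Layer 3 at 2.2 °C → α = 0.99×10⁻⁴ K⁻¹
Layer 1: 2.3×10⁻⁴ × 2 × 160 = 0.07360 m
Layer 2: 180 × 1.8×10⁻⁴ × 0.43 = 0.013932 m
980 × 0.21 × 0.99×10⁻⁴ = 0.0203742 m
Δh = 0.07360 + 0.013932 + 0.0203742 = 0.1079062 m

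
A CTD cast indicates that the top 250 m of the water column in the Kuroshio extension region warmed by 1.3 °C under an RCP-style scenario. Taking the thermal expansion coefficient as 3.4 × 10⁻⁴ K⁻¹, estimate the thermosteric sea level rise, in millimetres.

Δh = αΔT·H = 3.4×10⁻⁴ × 1.3 × 250 = 0.11050 m

111 mm of thermosteric rise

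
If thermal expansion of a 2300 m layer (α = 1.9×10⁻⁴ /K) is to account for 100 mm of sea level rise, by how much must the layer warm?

0.229 °C

ΔT = Δh/(αH) = 0.1 / (1.9×10⁻⁴ × 2300) ≈ 0.2288 °C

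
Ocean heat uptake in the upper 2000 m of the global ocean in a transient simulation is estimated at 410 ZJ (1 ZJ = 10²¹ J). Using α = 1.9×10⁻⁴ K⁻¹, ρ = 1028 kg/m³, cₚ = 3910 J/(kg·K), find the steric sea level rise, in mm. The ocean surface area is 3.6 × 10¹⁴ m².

Per unit area: Q = 410×10²¹ / (3.6×10¹⁴) ≈ 1.139×10⁹ J/m²
Δh = αQ/(ρcₚ) = 1.9×10⁻⁴ × 1.139×10⁹ / (1028 × 3910) ≈ 0.05384 m

Δh = 53.8 mm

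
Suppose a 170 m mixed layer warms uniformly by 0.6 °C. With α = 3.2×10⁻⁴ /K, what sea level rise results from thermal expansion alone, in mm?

Δh = 32.6 mm

Δh = αΔT·H = 3.2×10⁻⁴ × 0.6 × 170 = 0.03264 m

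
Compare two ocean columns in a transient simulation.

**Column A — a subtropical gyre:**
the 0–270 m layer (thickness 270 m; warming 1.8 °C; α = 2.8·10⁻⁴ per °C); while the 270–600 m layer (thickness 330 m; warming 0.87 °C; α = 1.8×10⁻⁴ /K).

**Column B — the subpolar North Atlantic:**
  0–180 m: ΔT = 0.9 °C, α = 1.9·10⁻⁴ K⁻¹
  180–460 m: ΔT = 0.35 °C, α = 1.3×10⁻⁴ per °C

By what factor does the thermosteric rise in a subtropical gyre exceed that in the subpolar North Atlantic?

A 0–270 m: 1.8 × 270 × 2.8×10⁻⁴ = 0.13608 m
A Layer 2: 0.87 × 1.8×10⁻⁴ × 330 = 0.051678 m
A total: 0.187758 m
B Layer 1: 180 × 1.9×10⁻⁴ × 0.9 = 0.03078 m
B Layer 2: 1.3×10⁻⁴ × 0.35 × 280 = 0.01274 m
B total: 0.04352 m
Ratio: 0.187758 / 0.04352 ≈ 4.314

≈ 4.31×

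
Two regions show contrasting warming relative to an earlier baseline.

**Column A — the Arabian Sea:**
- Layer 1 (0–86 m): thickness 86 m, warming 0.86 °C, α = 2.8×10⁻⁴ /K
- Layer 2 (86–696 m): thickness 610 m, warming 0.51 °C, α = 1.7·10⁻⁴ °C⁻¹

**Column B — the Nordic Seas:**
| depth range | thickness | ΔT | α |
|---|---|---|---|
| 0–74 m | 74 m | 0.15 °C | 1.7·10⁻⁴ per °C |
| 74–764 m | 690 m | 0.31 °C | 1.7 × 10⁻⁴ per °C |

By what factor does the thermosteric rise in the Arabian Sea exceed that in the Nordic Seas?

A 86 × 0.86 × 2.8×10⁻⁴ = 0.0207088 m
A 0.51 × 610 × 1.7×10⁻⁴ = 0.052887 m
A total: 0.0735958 m
B Layer 1: 0.15 × 74 × 1.7×10⁻⁴ = 0.001887 m
B 0.31 × 690 × 1.7×10⁻⁴ = 0.036363 m
B total: 0.03825 m
Ratio: 0.0735958 / 0.03825 ≈ 1.924

1.92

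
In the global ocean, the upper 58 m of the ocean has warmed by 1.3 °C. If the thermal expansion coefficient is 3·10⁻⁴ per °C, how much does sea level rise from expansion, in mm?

23 mm

Δh = αΔT·H = 3×10⁻⁴ × 1.3 × 58 = 0.02262 m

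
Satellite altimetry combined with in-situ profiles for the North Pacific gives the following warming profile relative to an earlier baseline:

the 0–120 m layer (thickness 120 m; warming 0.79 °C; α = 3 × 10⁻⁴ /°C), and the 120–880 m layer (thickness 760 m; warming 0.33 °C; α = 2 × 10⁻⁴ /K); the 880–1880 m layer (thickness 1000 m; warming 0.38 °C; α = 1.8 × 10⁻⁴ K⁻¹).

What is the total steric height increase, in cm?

Layer 1: 120 × 0.79 × 3×10⁻⁴ = 0.02844 m
760 × 2×10⁻⁴ × 0.33 = 0.05016 m
1.8×10⁻⁴ × 0.38 × 1000 = 0.06840 m
Δh = 0.02844 + 0.05016 + 0.06840 = 0.14700 m

14.7 cm of thermosteric rise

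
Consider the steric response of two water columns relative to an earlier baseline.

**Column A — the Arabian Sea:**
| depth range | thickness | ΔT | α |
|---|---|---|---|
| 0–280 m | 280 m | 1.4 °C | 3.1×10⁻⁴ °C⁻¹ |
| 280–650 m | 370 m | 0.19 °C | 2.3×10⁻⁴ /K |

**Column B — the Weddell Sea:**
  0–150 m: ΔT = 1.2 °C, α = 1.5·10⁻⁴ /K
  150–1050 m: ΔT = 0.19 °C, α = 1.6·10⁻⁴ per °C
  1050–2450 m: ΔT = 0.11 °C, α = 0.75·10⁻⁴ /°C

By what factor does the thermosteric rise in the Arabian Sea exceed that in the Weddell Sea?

A 280 × 1.4 × 3.1×10⁻⁴ = 0.12152 m
A 2.3×10⁻⁴ × 370 × 0.19 = 0.016169 m
A total: 0.137689 m
B 0–150 m: 1.2 × 1.5×10⁻⁴ × 150 = 0.02700 m
B 150–1050 m: 0.19 × 1.6×10⁻⁴ × 900 = 0.02736 m
B 1400 × 0.11 × 0.75×10⁻⁴ = 0.01155 m
B total: 0.06591 m
Ratio: 0.137689 / 0.06591 ≈ 2.089

≈ 2.09×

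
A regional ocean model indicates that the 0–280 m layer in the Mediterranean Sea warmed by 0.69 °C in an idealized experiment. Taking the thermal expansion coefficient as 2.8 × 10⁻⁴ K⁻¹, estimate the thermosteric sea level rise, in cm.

Δh = αΔT·H = 2.8×10⁻⁴ × 0.69 × 280 = 0.054096 m

about 5.41 cm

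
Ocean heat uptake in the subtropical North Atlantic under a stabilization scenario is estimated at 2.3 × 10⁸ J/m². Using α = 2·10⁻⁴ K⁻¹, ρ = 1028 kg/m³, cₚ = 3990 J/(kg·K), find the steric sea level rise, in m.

Δh = αQ/(ρcₚ) = 2×10⁻⁴ × 2.3×10⁸ / (1028 × 3990) ≈ 0.011215 m

Δh ≈ 0.0112 m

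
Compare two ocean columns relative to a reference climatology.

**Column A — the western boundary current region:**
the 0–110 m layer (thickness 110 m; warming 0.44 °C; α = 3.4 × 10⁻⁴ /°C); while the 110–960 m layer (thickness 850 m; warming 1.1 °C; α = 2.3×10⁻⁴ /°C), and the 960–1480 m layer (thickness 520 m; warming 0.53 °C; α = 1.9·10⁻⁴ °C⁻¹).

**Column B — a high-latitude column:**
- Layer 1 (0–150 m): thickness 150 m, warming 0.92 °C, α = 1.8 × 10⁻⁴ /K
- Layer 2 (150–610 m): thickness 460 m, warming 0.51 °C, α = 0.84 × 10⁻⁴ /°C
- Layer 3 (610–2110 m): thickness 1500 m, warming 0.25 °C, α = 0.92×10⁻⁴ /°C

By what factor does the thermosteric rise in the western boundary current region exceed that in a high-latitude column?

A 0–110 m: 0.44 × 3.4×10⁻⁴ × 110 = 0.016456 m
A 2.3×10⁻⁴ × 1.1 × 850 = 0.21505 m
A 960–1480 m: 1.9×10⁻⁴ × 520 × 0.53 = 0.052364 m
A total: 0.28387 m
B Layer 1: 1.8×10⁻⁴ × 0.92 × 150 = 0.02484 m
B 150–610 m: 460 × 0.84×10⁻⁴ × 0.51 = 0.0197064 m
B 0.25 × 0.92×10⁻⁴ × 1500 = 0.03450 m
B total: 0.0790464 m
Ratio: 0.28387 / 0.0790464 ≈ 3.591

≈ 3.6×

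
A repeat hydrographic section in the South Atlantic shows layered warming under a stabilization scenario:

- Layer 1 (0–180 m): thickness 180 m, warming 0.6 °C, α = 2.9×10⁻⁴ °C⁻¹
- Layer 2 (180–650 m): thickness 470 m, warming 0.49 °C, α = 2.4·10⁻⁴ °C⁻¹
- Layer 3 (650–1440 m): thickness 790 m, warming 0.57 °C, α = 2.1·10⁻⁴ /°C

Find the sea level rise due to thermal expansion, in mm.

2.9×10⁻⁴ × 0.6 × 180 = 0.03132 m
Layer 2: 0.49 × 2.4×10⁻⁴ × 470 = 0.055272 m
650–1440 m: 0.57 × 2.1×10⁻⁴ × 790 = 0.094563 m
Δh = 0.03132 + 0.055272 + 0.094563 = 0.181155 m

about 181 mm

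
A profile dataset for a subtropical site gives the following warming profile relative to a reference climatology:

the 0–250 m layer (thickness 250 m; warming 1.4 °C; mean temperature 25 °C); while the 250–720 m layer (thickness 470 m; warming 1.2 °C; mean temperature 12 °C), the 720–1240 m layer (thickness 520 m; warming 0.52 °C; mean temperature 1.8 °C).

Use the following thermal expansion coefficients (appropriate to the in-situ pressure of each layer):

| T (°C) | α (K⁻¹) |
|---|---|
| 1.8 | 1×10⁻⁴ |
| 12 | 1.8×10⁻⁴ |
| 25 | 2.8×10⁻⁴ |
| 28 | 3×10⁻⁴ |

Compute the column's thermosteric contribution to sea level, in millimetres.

Layer 1 at 25 °C → α = 2.8×10⁻⁴ K⁻¹
Layer 2 at 12 °C → α = 1.8×10⁻⁴ K⁻¹
Layer 3 at 1.8 °C → α = 1×10⁻⁴ K⁻¹
Layer 1: 250 × 2.8×10⁻⁴ × 1.4 = 0.09800 m
1.2 × 470 × 1.8×10⁻⁴ = 0.10152 m
520 × 1×10⁻⁴ × 0.52 = 0.02704 m
Δh = 0.09800 + 0.10152 + 0.02704 = 0.22656 m

Δh ≈ 227 mm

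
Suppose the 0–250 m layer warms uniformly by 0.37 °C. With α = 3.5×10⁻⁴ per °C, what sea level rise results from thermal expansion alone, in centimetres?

Δh = αΔT·H = 3.5×10⁻⁴ × 0.37 × 250 = 0.032375 m

about 3.24 cm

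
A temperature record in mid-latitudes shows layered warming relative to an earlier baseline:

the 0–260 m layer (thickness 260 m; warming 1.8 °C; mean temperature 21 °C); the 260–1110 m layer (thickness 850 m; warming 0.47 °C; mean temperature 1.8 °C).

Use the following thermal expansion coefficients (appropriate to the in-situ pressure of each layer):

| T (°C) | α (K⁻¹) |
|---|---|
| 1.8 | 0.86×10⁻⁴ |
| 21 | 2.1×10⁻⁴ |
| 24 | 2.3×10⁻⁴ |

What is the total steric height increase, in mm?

about 133 mm

Layer 1 at 21 °C → α = 2.1×10⁻⁴ K⁻¹
Layer 2 at 1.8 °C → α = 0.86×10⁻⁴ K⁻¹
Layer 1: 1.8 × 2.1×10⁻⁴ × 260 = 0.09828 m
Layer 2: 0.47 × 0.86×10⁻⁴ × 850 = 0.034357 m
Δh = 0.09828 + 0.034357 = 0.132637 m ≈ 133 mm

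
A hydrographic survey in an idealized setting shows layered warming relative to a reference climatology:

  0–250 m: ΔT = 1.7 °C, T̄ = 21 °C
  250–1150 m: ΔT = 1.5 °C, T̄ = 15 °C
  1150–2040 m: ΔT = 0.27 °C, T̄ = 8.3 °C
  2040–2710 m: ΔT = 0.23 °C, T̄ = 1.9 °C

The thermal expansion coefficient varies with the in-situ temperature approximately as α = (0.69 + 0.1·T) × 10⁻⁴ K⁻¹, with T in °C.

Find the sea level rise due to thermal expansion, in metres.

about 0.464 m

Layer 1: α = (0.69 + 0.1×21)×10⁻⁴ = 2.79×10⁻⁴ K⁻¹
Layer 2: α = (0.69 + 0.1×15)×10⁻⁴ = 2.19×10⁻⁴ K⁻¹
Layer 3: α = (0.69 + 0.1×8.3)×10⁻⁴ = 1.52×10⁻⁴ K⁻¹
Layer 4: α = (0.69 + 0.1×1.9)×10⁻⁴ = 0.88×10⁻⁴ K⁻¹
0–250 m: 2.79×10⁻⁴ × 250 × 1.7 = 0.118575 m
2.19×10⁻⁴ × 1.5 × 900 = 0.29565 m
0.27 × 890 × 1.52×10⁻⁴ = 0.0365256 m
2040–2710 m: 0.88×10⁻⁴ × 0.23 × 670 = 0.0135608 m
Δh = 0.118575 + 0.29565 + 0.0365256 + 0.0135608 = 0.4643114 m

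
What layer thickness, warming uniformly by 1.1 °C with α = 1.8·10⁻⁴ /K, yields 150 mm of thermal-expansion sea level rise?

H ≈ 758 m

H = Δh/(αΔT) = 0.15 / (1.8×10⁻⁴ × 1.1) ≈ 757.6 m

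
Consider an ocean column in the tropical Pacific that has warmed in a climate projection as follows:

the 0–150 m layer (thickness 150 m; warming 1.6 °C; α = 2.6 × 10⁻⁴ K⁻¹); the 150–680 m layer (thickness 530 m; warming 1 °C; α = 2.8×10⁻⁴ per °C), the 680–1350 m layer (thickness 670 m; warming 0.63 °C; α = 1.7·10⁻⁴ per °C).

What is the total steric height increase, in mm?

Layer 1: 2.6×10⁻⁴ × 1.6 × 150 = 0.06240 m
150–680 m: 1 × 2.8×10⁻⁴ × 530 = 0.14840 m
Layer 3: 0.63 × 670 × 1.7×10⁻⁴ = 0.071757 m
Δh = 0.06240 + 0.14840 + 0.071757 = 0.282557 m

about 283 mm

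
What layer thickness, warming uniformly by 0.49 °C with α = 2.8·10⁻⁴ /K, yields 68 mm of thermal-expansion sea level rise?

H ≈ 496 m

H = Δh/(αΔT) = 0.068 / (2.8×10⁻⁴ × 0.49) ≈ 495.6 m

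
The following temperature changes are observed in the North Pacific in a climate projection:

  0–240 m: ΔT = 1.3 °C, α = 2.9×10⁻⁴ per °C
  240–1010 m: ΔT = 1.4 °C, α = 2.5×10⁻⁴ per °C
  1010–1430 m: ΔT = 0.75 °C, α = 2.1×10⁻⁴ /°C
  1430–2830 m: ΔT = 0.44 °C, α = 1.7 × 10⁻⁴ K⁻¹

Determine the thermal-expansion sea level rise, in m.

Layer 1: 1.3 × 2.9×10⁻⁴ × 240 = 0.09048 m
Layer 2: 1.4 × 770 × 2.5×10⁻⁴ = 0.26950 m
1010–1430 m: 0.75 × 2.1×10⁻⁴ × 420 = 0.06615 m
Layer 4: 0.44 × 1.7×10⁻⁴ × 1400 = 0.10472 m
Δh = 0.09048 + 0.26950 + 0.06615 + 0.10472 = 0.53085 m

about 0.531 m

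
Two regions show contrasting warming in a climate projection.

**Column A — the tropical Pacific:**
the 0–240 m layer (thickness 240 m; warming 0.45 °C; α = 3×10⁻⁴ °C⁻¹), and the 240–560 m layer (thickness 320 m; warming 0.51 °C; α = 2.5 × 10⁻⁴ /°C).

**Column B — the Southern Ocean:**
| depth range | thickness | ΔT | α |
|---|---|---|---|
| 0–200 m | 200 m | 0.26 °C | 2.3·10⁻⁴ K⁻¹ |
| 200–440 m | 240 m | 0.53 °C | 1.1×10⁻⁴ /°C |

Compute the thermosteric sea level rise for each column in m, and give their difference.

Δh_A ≈ 0.073 m, Δh_B ≈ 0.026 m; difference ≈ 0.047 m

A 240 × 3×10⁻⁴ × 0.45 = 0.03240 m
A Layer 2: 2.5×10⁻⁴ × 0.51 × 320 = 0.04080 m
A total: 0.07320 m
B 0–200 m: 0.26 × 200 × 2.3×10⁻⁴ = 0.01196 m
B 200–440 m: 240 × 1.1×10⁻⁴ × 0.53 = 0.013992 m
B total: 0.025952 m
Difference: 0.07320 − 0.025952 = 0.047248 m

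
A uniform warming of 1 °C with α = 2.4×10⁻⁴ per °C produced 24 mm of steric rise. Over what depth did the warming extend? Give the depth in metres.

100 m

H = Δh/(αΔT) = 0.024 / (2.4×10⁻⁴ × 1) = 100.0 m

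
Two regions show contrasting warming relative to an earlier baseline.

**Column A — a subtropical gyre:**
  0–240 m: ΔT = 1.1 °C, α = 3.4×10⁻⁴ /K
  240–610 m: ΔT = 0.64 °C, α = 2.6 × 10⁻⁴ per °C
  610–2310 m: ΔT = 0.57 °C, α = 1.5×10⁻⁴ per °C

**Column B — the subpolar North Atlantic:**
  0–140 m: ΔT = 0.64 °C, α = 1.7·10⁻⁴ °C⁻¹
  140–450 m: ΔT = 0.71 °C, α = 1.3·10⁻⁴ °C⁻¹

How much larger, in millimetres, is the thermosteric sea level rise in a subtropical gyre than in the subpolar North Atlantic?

A Layer 1: 240 × 1.1 × 3.4×10⁻⁴ = 0.08976 m
A 240–610 m: 0.64 × 370 × 2.6×10⁻⁴ = 0.061568 m
A 610–2310 m: 1700 × 1.5×10⁻⁴ × 0.57 = 0.14535 m
A total: 0.296678 m
B 0–140 m: 1.7×10⁻⁴ × 140 × 0.64 = 0.015232 m
B Layer 2: 1.3×10⁻⁴ × 310 × 0.71 = 0.028613 m
B total: 0.043845 m
Difference: 0.296678 − 0.043845 = 0.252833 m

Δh_A − Δh_B ≈ 253 mm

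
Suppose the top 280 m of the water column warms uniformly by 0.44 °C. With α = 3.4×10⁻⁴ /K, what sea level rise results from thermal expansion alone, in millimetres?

Δh ≈ 41.9 mm

Δh = αΔT·H = 3.4×10⁻⁴ × 0.44 × 280 = 0.041888 m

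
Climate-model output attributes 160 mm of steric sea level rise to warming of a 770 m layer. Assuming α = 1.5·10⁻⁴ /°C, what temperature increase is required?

ΔT = Δh/(αH) = 0.16 / (1.5×10⁻⁴ × 770) ≈ 1.385 °C

1.39 °C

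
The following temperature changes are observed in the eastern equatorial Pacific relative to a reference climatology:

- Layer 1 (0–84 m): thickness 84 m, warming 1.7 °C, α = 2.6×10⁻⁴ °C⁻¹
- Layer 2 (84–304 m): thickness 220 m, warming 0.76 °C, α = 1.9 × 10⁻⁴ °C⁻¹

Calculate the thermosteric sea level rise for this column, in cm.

Δh ≈ 6.89 cm

0–84 m: 2.6×10⁻⁴ × 84 × 1.7 = 0.037128 m
84–304 m: 1.9×10⁻⁴ × 0.76 × 220 = 0.031768 m
Δh = 0.037128 + 0.031768 = 0.068896 m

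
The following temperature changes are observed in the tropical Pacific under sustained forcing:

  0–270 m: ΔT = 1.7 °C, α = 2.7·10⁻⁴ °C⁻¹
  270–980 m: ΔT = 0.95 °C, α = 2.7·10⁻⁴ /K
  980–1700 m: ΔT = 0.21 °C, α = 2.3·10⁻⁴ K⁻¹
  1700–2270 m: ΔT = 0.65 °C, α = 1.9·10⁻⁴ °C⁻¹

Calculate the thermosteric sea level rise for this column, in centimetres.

1.7 × 270 × 2.7×10⁻⁴ = 0.12393 m
2.7×10⁻⁴ × 0.95 × 710 = 0.182115 m
0.21 × 720 × 2.3×10⁻⁴ = 0.034776 m
Layer 4: 0.65 × 570 × 1.9×10⁻⁴ = 0.070395 m
Δh = 0.12393 + 0.182115 + 0.034776 + 0.070395 = 0.411216 m ≈ 41.1 cm

41.1 cm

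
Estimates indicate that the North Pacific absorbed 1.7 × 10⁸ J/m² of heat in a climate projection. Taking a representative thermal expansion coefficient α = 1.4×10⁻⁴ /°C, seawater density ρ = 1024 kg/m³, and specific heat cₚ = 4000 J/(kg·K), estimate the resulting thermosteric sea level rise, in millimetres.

Δh = αQ/(ρcₚ) = 1.4×10⁻⁴ × 1.7×10⁸ / (1024 × 4000) ≈ 0.0058105 m

about 5.81 mm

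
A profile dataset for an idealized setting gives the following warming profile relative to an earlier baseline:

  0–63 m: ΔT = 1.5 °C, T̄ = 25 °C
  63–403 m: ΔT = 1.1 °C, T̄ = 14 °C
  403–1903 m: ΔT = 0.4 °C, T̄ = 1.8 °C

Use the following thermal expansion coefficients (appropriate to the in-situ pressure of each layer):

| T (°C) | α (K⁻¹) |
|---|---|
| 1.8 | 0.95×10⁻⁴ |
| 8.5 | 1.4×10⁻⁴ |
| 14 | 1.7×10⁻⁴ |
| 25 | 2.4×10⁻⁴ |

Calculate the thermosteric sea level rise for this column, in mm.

Δh ≈ 143 mm

Layer 1 at 25 °C → α = 2.4×10⁻⁴ K⁻¹
Layer 2 at 14 °C → α = 1.7×10⁻⁴ K⁻¹
Layer 3 at 1.8 °C → α = 0.95×10⁻⁴ K⁻¹
Layer 1: 2.4×10⁻⁴ × 63 × 1.5 = 0.02268 m
Layer 2: 340 × 1.1 × 1.7×10⁻⁴ = 0.06358 m
Layer 3: 0.95×10⁻⁴ × 0.4 × 1500 = 0.05700 m
Δh = 0.02268 + 0.06358 + 0.05700 = 0.14326 m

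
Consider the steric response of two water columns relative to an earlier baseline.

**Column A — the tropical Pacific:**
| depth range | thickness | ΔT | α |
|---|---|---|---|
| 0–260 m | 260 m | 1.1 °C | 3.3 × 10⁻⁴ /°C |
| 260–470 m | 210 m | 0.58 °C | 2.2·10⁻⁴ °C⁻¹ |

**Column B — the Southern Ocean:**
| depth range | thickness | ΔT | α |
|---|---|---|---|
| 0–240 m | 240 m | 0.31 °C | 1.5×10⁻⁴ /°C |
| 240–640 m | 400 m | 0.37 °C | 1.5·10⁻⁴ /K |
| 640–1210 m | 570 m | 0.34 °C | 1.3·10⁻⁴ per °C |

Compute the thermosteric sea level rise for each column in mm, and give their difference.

Δh_A ≈ 121 mm, Δh_B ≈ 58.6 mm; difference ≈ 62.6 mm

A Layer 1: 3.3×10⁻⁴ × 1.1 × 260 = 0.09438 m
A 210 × 0.58 × 2.2×10⁻⁴ = 0.026796 m
A total: 0.121176 m
B Layer 1: 0.31 × 1.5×10⁻⁴ × 240 = 0.01116 m
B 240–640 m: 1.5×10⁻⁴ × 400 × 0.37 = 0.02220 m
B Layer 3: 570 × 0.34 × 1.3×10⁻⁴ = 0.025194 m
B total: 0.058554 m
Difference: 0.121176 − 0.058554 = 0.062622 m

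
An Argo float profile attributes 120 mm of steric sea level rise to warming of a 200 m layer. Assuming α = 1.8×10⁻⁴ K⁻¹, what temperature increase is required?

3.3 °C

ΔT = Δh/(αH) = 0.12 / (1.8×10⁻⁴ × 200) ≈ 3.333 °C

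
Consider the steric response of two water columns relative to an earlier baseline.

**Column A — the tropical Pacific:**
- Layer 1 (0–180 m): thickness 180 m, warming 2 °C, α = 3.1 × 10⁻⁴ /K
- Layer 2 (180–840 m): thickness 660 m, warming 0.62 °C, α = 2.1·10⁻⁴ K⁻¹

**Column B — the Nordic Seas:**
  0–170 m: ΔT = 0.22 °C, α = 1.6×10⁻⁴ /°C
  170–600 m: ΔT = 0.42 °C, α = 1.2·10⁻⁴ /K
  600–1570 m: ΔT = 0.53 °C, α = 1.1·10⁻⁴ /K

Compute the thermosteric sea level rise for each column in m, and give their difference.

A 0–180 m: 180 × 2 × 3.1×10⁻⁴ = 0.11160 m
A Layer 2: 0.62 × 2.1×10⁻⁴ × 660 = 0.085932 m
A total: 0.197532 m
B Layer 1: 1.6×10⁻⁴ × 0.22 × 170 = 0.005984 m
B Layer 2: 430 × 1.2×10⁻⁴ × 0.42 = 0.021672 m
B 0.53 × 1.1×10⁻⁴ × 970 = 0.056551 m
B total: 0.084207 m
Difference: 0.197532 − 0.084207 = 0.113325 m

Δh_A ≈ 0.198 m, Δh_B ≈ 0.0842 m; difference ≈ 0.113 m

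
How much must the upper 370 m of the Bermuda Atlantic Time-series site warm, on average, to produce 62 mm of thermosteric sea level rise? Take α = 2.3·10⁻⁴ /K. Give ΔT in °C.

ΔT = Δh/(αH) = 0.062 / (2.3×10⁻⁴ × 370) ≈ 0.7286 °C

0.729 °C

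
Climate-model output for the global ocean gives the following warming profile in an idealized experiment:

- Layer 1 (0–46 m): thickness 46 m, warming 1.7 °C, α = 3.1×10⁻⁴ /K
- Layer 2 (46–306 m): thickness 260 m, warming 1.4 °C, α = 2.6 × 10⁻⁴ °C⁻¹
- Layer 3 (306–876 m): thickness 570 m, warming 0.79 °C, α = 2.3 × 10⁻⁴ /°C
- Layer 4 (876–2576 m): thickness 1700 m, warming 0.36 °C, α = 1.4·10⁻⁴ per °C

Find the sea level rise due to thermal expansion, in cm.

Layer 1: 3.1×10⁻⁴ × 1.7 × 46 = 0.024242 m
46–306 m: 260 × 1.4 × 2.6×10⁻⁴ = 0.09464 m
570 × 2.3×10⁻⁴ × 0.79 = 0.103569 m
Layer 4: 0.36 × 1700 × 1.4×10⁻⁴ = 0.08568 m
Δh = 0.024242 + 0.09464 + 0.103569 + 0.08568 = 0.308131 m

about 31 cm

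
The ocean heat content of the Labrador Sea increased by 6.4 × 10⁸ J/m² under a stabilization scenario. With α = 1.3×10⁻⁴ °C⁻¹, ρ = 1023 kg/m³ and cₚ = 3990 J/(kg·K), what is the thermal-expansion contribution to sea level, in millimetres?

20.4 mm of thermosteric rise

Δh = αQ/(ρcₚ) = 1.3×10⁻⁴ × 6.4×10⁸ / (1023 × 3990) ≈ 0.020383 m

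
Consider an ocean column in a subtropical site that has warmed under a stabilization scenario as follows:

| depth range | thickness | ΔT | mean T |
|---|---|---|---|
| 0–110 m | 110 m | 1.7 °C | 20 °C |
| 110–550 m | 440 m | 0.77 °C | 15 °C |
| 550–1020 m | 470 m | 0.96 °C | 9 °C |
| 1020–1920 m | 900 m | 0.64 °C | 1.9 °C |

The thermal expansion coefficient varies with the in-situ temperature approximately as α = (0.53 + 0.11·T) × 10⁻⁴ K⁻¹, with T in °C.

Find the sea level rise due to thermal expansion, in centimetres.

Layer 1: α = (0.53 + 0.11×20)×10⁻⁴ = 2.73×10⁻⁴ K⁻¹
Layer 2: α = (0.53 + 0.11×15)×10⁻⁴ = 2.18×10⁻⁴ K⁻¹
Layer 3: α = (0.53 + 0.11×9)×10⁻⁴ = 1.52×10⁻⁴ K⁻¹
Layer 4: α = (0.53 + 0.11×1.9)×10⁻⁴ = 0.739×10⁻⁴ K⁻¹
Layer 1: 2.73×10⁻⁴ × 110 × 1.7 = 0.051051 m
Layer 2: 440 × 0.77 × 2.18×10⁻⁴ = 0.0738584 m
Layer 3: 1.52×10⁻⁴ × 470 × 0.96 = 0.0685824 m
1020–1920 m: 0.739×10⁻⁴ × 0.64 × 900 = 0.0425664 m
Δh = 0.051051 + 0.0738584 + 0.0685824 + 0.0425664 = 0.2360582 m ≈ 23.6 cm

about 23.6 cm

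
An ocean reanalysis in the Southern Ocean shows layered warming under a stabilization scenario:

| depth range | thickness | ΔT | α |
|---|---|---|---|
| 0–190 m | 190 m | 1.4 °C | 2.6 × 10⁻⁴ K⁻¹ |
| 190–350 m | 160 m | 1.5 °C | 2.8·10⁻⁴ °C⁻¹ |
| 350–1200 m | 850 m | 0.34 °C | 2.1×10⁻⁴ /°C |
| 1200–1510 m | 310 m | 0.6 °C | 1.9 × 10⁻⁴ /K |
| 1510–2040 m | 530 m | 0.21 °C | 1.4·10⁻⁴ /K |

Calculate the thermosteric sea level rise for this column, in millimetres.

Layer 1: 1.4 × 190 × 2.6×10⁻⁴ = 0.06916 m
1.5 × 2.8×10⁻⁴ × 160 = 0.06720 m
0.34 × 2.1×10⁻⁴ × 850 = 0.06069 m
0.6 × 310 × 1.9×10⁻⁴ = 0.03534 m
Layer 5: 1.4×10⁻⁴ × 530 × 0.21 = 0.015582 m
Δh = 0.06916 + 0.06720 + 0.06069 + 0.03534 + 0.015582 = 0.247972 m

Δh ≈ 248 mm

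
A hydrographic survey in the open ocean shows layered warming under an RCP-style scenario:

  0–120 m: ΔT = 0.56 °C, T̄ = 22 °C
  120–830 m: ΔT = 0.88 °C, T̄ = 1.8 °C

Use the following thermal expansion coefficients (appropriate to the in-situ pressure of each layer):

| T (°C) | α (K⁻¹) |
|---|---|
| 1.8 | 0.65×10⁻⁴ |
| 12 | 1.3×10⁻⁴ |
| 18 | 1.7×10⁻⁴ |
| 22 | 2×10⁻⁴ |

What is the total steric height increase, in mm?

about 54.1 mm

Layer 1 at 22 °C → α = 2×10⁻⁴ K⁻¹
Layer 2 at 1.8 °C → α = 0.65×10⁻⁴ K⁻¹
0–120 m: 120 × 0.56 × 2×10⁻⁴ = 0.01344 m
120–830 m: 0.65×10⁻⁴ × 710 × 0.88 = 0.040612 m
Δh = 0.01344 + 0.040612 = 0.054052 m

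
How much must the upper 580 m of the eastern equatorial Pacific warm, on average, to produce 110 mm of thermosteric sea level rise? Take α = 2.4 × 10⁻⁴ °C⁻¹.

0.790 °C

ΔT = Δh/(αH) = 0.11 / (2.4×10⁻⁴ × 580) ≈ 0.7902 °C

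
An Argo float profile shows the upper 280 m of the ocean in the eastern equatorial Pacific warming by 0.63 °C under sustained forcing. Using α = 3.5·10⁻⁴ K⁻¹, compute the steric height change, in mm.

Δh = 62 mm

Δh = αΔT·H = 3.5×10⁻⁴ × 0.63 × 280 = 0.06174 m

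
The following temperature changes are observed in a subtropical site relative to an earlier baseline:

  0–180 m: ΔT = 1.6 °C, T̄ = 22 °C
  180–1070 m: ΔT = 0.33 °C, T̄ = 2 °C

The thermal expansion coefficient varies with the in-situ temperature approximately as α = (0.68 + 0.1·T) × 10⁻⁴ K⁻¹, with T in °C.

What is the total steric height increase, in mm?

Δh ≈ 109 mm

Layer 1: α = (0.68 + 0.1×22)×10⁻⁴ = 2.88×10⁻⁴ K⁻¹
Layer 2: α = (0.68 + 0.1×2)×10⁻⁴ = 0.88×10⁻⁴ K⁻¹
0–180 m: 2.88×10⁻⁴ × 180 × 1.6 = 0.082944 m
0.33 × 0.88×10⁻⁴ × 890 = 0.0258456 m
Δh = 0.082944 + 0.0258456 = 0.1087896 m ≈ 109 mm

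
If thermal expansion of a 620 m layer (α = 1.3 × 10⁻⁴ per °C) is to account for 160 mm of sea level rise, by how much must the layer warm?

ΔT = Δh/(αH) = 0.16 / (1.3×10⁻⁴ × 620) ≈ 1.985 °C

1.99 °C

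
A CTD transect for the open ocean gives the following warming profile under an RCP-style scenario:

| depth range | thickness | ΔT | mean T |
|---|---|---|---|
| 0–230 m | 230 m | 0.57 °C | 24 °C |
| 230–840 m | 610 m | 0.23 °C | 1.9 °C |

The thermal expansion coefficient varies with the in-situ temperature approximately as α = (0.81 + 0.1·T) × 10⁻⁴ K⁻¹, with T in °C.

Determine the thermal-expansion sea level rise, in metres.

Δh = 0.0561 m

Layer 1: α = (0.81 + 0.1×24)×10⁻⁴ = 3.21×10⁻⁴ K⁻¹
Layer 2: α = (0.81 + 0.1×1.9)×10⁻⁴ = 1×10⁻⁴ K⁻¹
Layer 1: 230 × 3.21×10⁻⁴ × 0.57 = 0.0420831 m
0.23 × 610 × 1×10⁻⁴ = 0.01403 m
Δh = 0.0420831 + 0.01403 = 0.0561131 m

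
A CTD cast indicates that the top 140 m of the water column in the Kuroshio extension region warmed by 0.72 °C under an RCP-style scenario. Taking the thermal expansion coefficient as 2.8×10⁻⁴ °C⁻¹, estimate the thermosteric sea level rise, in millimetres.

Δh = αΔT·H = 2.8×10⁻⁴ × 0.72 × 140 = 0.028224 m

Δh = 28.2 mm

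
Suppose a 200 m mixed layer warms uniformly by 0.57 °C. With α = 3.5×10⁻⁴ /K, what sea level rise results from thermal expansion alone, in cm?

3.99 cm

Δh = αΔT·H = 3.5×10⁻⁴ × 0.57 × 200 = 0.03990 m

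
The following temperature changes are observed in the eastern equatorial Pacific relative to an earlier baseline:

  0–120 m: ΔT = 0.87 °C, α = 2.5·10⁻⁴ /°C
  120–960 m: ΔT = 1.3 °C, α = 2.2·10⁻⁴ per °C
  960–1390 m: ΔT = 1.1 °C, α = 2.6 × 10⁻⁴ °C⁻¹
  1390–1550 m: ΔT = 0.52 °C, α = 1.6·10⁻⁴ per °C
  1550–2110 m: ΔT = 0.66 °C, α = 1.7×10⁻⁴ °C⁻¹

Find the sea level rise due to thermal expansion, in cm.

0.87 × 2.5×10⁻⁴ × 120 = 0.02610 m
120–960 m: 2.2×10⁻⁴ × 840 × 1.3 = 0.24024 m
Layer 3: 430 × 1.1 × 2.6×10⁻⁴ = 0.12298 m
1.6×10⁻⁴ × 0.52 × 160 = 0.013312 m
1550–2110 m: 0.66 × 560 × 1.7×10⁻⁴ = 0.062832 m
Δh = 0.02610 + 0.24024 + 0.12298 + 0.013312 + 0.062832 = 0.465464 m

Δh ≈ 46.5 cm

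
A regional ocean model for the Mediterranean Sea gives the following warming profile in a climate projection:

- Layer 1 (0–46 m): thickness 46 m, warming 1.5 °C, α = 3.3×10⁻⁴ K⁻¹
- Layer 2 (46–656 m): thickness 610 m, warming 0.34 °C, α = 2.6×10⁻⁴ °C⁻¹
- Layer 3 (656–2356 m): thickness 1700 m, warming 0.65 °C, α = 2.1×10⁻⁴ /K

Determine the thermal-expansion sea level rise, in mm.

1.5 × 3.3×10⁻⁴ × 46 = 0.02277 m
610 × 0.34 × 2.6×10⁻⁴ = 0.053924 m
Layer 3: 2.1×10⁻⁴ × 1700 × 0.65 = 0.23205 m
Δh = 0.02277 + 0.053924 + 0.23205 = 0.308744 m ≈ 309 mm

Δh ≈ 309 mm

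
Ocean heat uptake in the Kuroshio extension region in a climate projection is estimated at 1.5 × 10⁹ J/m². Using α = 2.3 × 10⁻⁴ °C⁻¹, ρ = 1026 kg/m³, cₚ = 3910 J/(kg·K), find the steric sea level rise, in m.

0.086 m

Δh = αQ/(ρcₚ) = 2.3×10⁻⁴ × 1.5×10⁹ / (1026 × 3910) ≈ 0.085999 m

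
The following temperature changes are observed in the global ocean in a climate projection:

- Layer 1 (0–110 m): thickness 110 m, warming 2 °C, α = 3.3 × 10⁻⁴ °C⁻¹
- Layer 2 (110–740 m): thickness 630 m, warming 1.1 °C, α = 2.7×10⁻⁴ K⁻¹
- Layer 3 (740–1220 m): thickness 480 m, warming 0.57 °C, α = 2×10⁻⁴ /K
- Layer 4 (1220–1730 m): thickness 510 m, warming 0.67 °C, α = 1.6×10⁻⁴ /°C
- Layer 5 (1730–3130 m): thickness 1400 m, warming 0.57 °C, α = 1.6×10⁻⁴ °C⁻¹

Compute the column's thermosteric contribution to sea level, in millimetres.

Δh ≈ 497 mm

Layer 1: 3.3×10⁻⁴ × 2 × 110 = 0.07260 m
110–740 m: 2.7×10⁻⁴ × 630 × 1.1 = 0.18711 m
0.57 × 2×10⁻⁴ × 480 = 0.05472 m
0.67 × 1.6×10⁻⁴ × 510 = 0.054672 m
1400 × 1.6×10⁻⁴ × 0.57 = 0.12768 m
Δh = 0.07260 + 0.18711 + 0.05472 + 0.054672 + 0.12768 = 0.496782 m ≈ 497 mm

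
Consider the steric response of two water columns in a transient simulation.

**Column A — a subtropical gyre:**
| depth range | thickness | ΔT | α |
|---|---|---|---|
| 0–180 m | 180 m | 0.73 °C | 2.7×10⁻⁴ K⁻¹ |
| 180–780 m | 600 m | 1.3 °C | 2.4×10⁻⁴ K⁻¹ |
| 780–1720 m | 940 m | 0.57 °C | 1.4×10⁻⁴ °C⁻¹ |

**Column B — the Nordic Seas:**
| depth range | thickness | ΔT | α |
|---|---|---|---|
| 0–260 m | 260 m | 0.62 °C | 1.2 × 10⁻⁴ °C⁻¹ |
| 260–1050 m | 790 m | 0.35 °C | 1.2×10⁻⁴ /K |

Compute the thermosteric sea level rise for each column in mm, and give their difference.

A 0–180 m: 0.73 × 2.7×10⁻⁴ × 180 = 0.035478 m
A 600 × 2.4×10⁻⁴ × 1.3 = 0.18720 m
A Layer 3: 0.57 × 940 × 1.4×10⁻⁴ = 0.075012 m
A total: 0.29769 m
B 0–260 m: 1.2×10⁻⁴ × 0.62 × 260 = 0.019344 m
B Layer 2: 790 × 1.2×10⁻⁴ × 0.35 = 0.03318 m
B total: 0.052524 m
Difference: 0.29769 − 0.052524 = 0.245166 m

Δh_A ≈ 298 mm, Δh_B ≈ 52.5 mm; difference ≈ 245 mm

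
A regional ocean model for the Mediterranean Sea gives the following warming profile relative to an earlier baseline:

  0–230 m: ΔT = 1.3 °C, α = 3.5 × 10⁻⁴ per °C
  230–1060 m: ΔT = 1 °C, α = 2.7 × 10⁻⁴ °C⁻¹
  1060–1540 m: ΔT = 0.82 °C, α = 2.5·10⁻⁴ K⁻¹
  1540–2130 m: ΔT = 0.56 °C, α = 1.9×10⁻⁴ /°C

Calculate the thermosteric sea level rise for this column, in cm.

49 cm

Layer 1: 230 × 3.5×10⁻⁴ × 1.3 = 0.10465 m
Layer 2: 1 × 2.7×10⁻⁴ × 830 = 0.22410 m
1060–1540 m: 0.82 × 2.5×10⁻⁴ × 480 = 0.09840 m
Layer 4: 1.9×10⁻⁴ × 0.56 × 590 = 0.062776 m
Δh = 0.10465 + 0.22410 + 0.09840 + 0.062776 = 0.489926 m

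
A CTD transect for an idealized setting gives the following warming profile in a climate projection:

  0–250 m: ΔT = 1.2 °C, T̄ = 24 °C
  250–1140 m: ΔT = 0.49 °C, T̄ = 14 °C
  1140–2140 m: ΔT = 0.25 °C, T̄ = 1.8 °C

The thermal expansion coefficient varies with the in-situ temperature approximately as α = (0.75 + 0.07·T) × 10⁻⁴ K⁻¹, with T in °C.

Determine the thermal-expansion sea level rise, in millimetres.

Layer 1: α = (0.75 + 0.07×24)×10⁻⁴ = 2.43×10⁻⁴ K⁻¹
Layer 2: α = (0.75 + 0.07×14)×10⁻⁴ = 1.73×10⁻⁴ K⁻¹
Layer 3: α = (0.75 + 0.07×1.8)×10⁻⁴ = 0.876×10⁻⁴ K⁻¹
0–250 m: 250 × 2.43×10⁻⁴ × 1.2 = 0.07290 m
250–1140 m: 0.49 × 1.73×10⁻⁴ × 890 = 0.0754453 m
1000 × 0.876×10⁻⁴ × 0.25 = 0.02190 m
Δh = 0.07290 + 0.0754453 + 0.02190 = 0.1702453 m

Δh = 170 mm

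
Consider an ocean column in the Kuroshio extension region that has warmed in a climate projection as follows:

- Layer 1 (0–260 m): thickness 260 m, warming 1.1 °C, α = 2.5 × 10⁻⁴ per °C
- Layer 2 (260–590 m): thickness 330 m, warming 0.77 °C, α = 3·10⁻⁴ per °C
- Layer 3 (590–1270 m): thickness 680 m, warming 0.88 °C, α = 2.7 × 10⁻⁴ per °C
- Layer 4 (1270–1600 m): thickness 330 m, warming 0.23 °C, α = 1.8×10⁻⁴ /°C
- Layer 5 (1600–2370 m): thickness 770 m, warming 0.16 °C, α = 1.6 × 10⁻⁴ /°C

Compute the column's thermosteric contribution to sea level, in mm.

Layer 1: 2.5×10⁻⁴ × 260 × 1.1 = 0.07150 m
0.77 × 330 × 3×10⁻⁴ = 0.07623 m
Layer 3: 680 × 2.7×10⁻⁴ × 0.88 = 0.161568 m
1.8×10⁻⁴ × 0.23 × 330 = 0.013662 m
0.16 × 1.6×10⁻⁴ × 770 = 0.019712 m
Δh = 0.07150 + 0.07623 + 0.161568 + 0.013662 + 0.019712 = 0.342672 m ≈ 340 mm

Δh = 340 mm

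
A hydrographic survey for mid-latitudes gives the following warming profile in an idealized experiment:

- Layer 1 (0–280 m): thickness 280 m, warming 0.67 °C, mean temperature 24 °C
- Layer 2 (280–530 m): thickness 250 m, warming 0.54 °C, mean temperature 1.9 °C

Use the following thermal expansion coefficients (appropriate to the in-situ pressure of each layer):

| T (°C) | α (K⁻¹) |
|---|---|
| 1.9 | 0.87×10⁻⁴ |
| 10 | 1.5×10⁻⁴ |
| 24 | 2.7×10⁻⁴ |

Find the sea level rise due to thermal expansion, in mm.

Layer 1 at 24 °C → α = 2.7×10⁻⁴ K⁻¹
Layer 2 at 1.9 °C → α = 0.87×10⁻⁴ K⁻¹
Layer 1: 2.7×10⁻⁴ × 280 × 0.67 = 0.050652 m
Layer 2: 250 × 0.54 × 0.87×10⁻⁴ = 0.011745 m
Δh = 0.050652 + 0.011745 = 0.062397 m

62 mm of thermosteric rise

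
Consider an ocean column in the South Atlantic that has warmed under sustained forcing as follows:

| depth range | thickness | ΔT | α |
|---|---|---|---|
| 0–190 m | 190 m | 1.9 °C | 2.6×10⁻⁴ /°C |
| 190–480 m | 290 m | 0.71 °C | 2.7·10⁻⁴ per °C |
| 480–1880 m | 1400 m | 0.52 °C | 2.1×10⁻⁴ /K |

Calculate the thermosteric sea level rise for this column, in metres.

190 × 1.9 × 2.6×10⁻⁴ = 0.09386 m
190–480 m: 2.7×10⁻⁴ × 0.71 × 290 = 0.055593 m
Layer 3: 2.1×10⁻⁴ × 1400 × 0.52 = 0.15288 m
Δh = 0.09386 + 0.055593 + 0.15288 = 0.302333 m ≈ 0.302 m

0.302 m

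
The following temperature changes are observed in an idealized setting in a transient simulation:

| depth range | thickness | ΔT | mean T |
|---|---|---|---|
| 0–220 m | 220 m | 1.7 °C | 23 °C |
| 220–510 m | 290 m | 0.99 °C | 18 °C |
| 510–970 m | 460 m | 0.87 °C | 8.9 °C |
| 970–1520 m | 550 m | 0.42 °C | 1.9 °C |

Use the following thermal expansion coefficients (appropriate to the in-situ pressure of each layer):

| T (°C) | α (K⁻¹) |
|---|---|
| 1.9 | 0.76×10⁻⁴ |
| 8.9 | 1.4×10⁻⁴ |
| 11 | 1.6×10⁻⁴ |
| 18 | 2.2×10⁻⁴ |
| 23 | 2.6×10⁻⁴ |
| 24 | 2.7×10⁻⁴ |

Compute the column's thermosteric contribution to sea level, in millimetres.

Layer 1 at 23 °C → α = 2.6×10⁻⁴ K⁻¹
Layer 2 at 18 °C → α = 2.2×10⁻⁴ K⁻¹
Layer 3 at 8.9 °C → α = 1.4×10⁻⁴ K⁻¹
Layer 4 at 1.9 °C → α = 0.76×10⁻⁴ K⁻¹
Layer 1: 1.7 × 220 × 2.6×10⁻⁴ = 0.09724 m
Layer 2: 2.2×10⁻⁴ × 0.99 × 290 = 0.063162 m
510–970 m: 1.4×10⁻⁴ × 460 × 0.87 = 0.056028 m
550 × 0.76×10⁻⁴ × 0.42 = 0.017556 m
Δh = 0.09724 + 0.063162 + 0.056028 + 0.017556 = 0.233986 m ≈ 234 mm

234 mm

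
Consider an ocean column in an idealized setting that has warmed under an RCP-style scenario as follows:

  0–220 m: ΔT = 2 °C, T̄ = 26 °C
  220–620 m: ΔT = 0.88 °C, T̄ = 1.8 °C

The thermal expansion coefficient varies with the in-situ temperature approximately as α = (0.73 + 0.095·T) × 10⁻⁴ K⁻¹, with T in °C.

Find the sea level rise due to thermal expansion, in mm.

Layer 1: α = (0.73 + 0.095×26)×10⁻⁴ = 3.2×10⁻⁴ K⁻¹
Layer 2: α = (0.73 + 0.095×1.8)×10⁻⁴ = 0.901×10⁻⁴ K⁻¹
Layer 1: 220 × 2 × 3.2×10⁻⁴ = 0.14080 m
220–620 m: 400 × 0.88 × 0.901×10⁻⁴ = 0.0317152 m
Δh = 0.14080 + 0.0317152 = 0.1725152 m

170 mm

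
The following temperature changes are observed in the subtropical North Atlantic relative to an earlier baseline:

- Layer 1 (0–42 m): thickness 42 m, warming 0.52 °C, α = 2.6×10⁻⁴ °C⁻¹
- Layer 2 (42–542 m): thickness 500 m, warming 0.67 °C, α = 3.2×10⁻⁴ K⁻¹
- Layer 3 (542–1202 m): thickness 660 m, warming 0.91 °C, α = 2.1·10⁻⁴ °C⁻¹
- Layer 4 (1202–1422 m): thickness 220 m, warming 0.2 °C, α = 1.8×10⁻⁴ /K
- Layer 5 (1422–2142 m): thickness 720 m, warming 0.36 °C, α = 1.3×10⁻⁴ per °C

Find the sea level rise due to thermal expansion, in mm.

Δh = 281 mm

Layer 1: 2.6×10⁻⁴ × 42 × 0.52 = 0.0056784 m
42–542 m: 3.2×10⁻⁴ × 0.67 × 500 = 0.10720 m
542–1202 m: 2.1×10⁻⁴ × 660 × 0.91 = 0.126126 m
1202–1422 m: 220 × 1.8×10⁻⁴ × 0.2 = 0.00792 m
Layer 5: 1.3×10⁻⁴ × 0.36 × 720 = 0.033696 m
Δh = 0.0056784 + 0.10720 + 0.126126 + 0.00792 + 0.033696 = 0.2806204 m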